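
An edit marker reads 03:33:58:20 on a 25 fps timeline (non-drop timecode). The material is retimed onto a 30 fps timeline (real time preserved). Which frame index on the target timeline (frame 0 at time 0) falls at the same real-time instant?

frame 385164

Source frame index: (3×3600 + 33×60 + 58) × 25 + 20 = 320970.
Real time: 320970 / (25) = 64194/5 s.
Target frame: (64194/5) × (30) = 385164.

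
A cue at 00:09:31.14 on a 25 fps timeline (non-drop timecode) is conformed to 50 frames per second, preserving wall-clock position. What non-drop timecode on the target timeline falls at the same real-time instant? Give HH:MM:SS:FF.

Source frame index: (0×3600 + 9×60 + 31) × 25 + 14 = 14289.
Real time: 14289 / (25) = 14289/25 s.
Target frame: (14289/25) × (50) = 28578.
At 50 labels/s: frame 28578 → 00:09:31:28.

00:09:31:28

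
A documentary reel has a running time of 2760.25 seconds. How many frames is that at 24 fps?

66246 frames

Frames = 2760.25 × 24 = 66246.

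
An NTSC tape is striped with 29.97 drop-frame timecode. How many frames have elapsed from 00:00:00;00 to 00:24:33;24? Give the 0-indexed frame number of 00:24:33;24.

44170

Complete 10-minute blocks: 2, each 17982 frames → 35964.
Remaining 4 whole minutes in the current block: 1800 + 3 × 1798 = 7194 frames.
Within the current minute: 33 × 30 + 24 − 2 = 1012 (labels ;00/;01 skipped at this minute). Total = 35964 + 7194 + 1012 = 44170.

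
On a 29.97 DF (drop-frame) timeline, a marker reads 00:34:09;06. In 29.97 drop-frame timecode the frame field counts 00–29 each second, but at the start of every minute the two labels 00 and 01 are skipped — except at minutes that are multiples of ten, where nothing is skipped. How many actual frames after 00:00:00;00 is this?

As if non-drop at 30 labels/s: (0 × 3600 + 34 × 60 + 9) × 30 + 6 = 61476.
Minute boundaries passed: 34; those not divisible by 10: 34 − 3 = 31; dropped labels = 2 × 31 = 62.
Actual frame index = 61476 − 62 = 61414.

61414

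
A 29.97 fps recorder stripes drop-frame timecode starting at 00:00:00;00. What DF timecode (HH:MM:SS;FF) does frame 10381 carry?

Each 10-minute DF block holds 10 × 60 × 30 − 9 × 2 = 17982 frames. 10381 ÷ 17982 → 0 full blocks, remainder 10381.
Within the partial block the first minute is 1800 frames and each further minute 1798, so 5 further minute boundaries passed. Total skipped labels = 18 × 0 + 2 × 5 = 10.
Non-drop label index = 10381 + 10 = 10391; at 30 labels/s that is 00:05:46:11, i.e. DF 00:05:46;11.

00:05:46;11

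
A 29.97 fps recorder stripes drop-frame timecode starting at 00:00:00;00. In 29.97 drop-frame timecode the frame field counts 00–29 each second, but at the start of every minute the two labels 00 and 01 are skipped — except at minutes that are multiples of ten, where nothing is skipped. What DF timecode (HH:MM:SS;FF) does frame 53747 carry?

Each 10-minute DF block holds 10 × 60 × 30 − 9 × 2 = 17982 frames. 53747 ÷ 17982 → 2 full blocks, remainder 17783.
Within the partial block the first minute is 1800 frames and each further minute 1798, so 9 further minute boundaries passed. Total skipped labels = 18 × 2 + 2 × 9 = 54.
Non-drop label index = 53747 + 54 = 53801; at 30 labels/s that is 00:29:53:11, i.e. DF 00:29:53;11.

00:29:53;11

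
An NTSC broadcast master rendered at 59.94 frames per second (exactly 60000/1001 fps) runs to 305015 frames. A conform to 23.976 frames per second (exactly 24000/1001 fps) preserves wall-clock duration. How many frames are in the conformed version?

122006 frames

Target frames = source frames × (target rate / source rate) = 305015 × (24000/1001)/(60000/1001) = 305015 × 2/5 = 122006.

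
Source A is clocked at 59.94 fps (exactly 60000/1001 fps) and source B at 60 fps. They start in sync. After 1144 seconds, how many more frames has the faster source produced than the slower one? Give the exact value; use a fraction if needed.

480/7 frames

A emits 60000/1001 × 1144 = 480000/7 frames; B emits 60 × 1144 = 68640.
Difference = 480/7 frames (≈ 68.5714); B is ahead of A.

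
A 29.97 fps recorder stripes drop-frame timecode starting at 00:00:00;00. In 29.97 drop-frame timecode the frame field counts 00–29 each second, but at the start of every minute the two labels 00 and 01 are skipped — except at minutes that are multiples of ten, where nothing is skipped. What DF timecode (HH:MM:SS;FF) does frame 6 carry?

Each 10-minute DF block holds 10 × 60 × 30 − 9 × 2 = 17982 frames. 6 ÷ 17982 → 0 full blocks, remainder 6.
Within the partial block the first minute is 1800 frames and each further minute 1798, so 0 further minute boundaries passed. Total skipped labels = 18 × 0 + 2 × 0 = 0.
Non-drop label index = 6 + 0 = 6; at 30 labels/s that is 00:00:00:06, i.e. DF 00:00:00;06.

00:00:00;06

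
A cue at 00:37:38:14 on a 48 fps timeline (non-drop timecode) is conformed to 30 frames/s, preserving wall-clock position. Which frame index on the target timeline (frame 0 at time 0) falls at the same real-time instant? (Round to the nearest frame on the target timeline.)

frame 67749

Source frame index: (0×3600 + 37×60 + 38) × 48 + 14 = 108398.
Real time: 108398 / (48) = 54199/24 s.
Target frame: (54199/24) × (30) = 270995/4 ≈ 67748.750 → 67749.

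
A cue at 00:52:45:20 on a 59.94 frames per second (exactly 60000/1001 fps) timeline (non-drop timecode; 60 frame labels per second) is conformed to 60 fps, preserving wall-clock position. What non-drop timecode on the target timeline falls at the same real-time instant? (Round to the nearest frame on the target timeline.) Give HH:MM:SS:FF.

Source frame index: (0×3600 + 52×60 + 45) × 60 + 20 = 189920.
Real time: 189920 / (60000/1001) = 1188187/375 s.
Target frame: (1188187/375) × (60) = 4752748/25 ≈ 190109.920 → 190110.
At 60 labels/s: frame 190110 → 00:52:48:30.

00:52:48:30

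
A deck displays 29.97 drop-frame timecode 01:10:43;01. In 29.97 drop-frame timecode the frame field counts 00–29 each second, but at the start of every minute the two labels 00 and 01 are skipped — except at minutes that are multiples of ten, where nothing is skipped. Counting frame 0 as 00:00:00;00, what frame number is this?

127165

Complete 10-minute blocks: 7, each 17982 frames → 125874.
Remaining 0 whole minutes in the current block: 0 frames.
Within the current minute: 43 × 30 + 1 = 1291. Total = 125874 + 0 + 1291 = 127165.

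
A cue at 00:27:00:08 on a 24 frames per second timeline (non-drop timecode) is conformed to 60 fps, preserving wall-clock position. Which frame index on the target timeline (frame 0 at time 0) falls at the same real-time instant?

Source frame index: (0×3600 + 27×60 + 0) × 24 + 8 = 38888.
Real time: 38888 / (24) = 4861/3 s.
Target frame: (4861/3) × (60) = 97220.

frame 97220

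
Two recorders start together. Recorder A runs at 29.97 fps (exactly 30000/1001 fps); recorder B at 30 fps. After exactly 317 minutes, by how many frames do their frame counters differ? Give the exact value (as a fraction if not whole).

317 min = 19020 s.
A emits 30000/1001 × 19020 = 570600000/1001 frames; B emits 30 × 19020 = 570600.
Difference = 570600/1001 frames (≈ 570.0300); B is ahead of A.

570600/1001 frames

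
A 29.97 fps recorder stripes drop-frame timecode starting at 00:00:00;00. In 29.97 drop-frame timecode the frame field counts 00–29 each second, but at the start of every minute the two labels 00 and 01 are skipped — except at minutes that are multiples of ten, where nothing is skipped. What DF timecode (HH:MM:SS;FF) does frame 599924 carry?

Each 10-minute DF block holds 10 × 60 × 30 − 9 × 2 = 17982 frames. 599924 ÷ 17982 → 33 full blocks, remainder 6518.
Within the partial block the first minute is 1800 frames and each further minute 1798, so 3 further minute boundaries passed. Total skipped labels = 18 × 33 + 2 × 3 = 600.
Non-drop label index = 599924 + 600 = 600524; at 30 labels/s that is 05:33:37:14, i.e. DF 05:33:37;14.

05:33:37;14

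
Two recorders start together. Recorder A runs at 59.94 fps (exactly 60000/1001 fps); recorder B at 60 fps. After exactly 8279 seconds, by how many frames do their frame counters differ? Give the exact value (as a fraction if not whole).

496740/1001 frames

A emits 60000/1001 × 8279 = 496740000/1001 frames; B emits 60 × 8279 = 496740.
Difference = 496740/1001 frames (≈ 496.2438); B is ahead of A.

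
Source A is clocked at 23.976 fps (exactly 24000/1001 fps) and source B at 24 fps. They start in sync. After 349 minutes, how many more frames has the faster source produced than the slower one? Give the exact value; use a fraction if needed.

349 min = 20940 s.
A emits 24000/1001 × 20940 = 502560000/1001 frames; B emits 24 × 20940 = 502560.
Difference = 502560/1001 frames (≈ 502.0579); B is ahead of A.

502560/1001 frames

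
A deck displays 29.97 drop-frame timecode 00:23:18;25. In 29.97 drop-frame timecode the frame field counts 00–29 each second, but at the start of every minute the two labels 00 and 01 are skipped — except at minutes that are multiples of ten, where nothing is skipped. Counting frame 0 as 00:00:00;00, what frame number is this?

As if non-drop at 30 labels/s: (0 × 3600 + 23 × 60 + 18) × 30 + 25 = 41965.
Minute boundaries passed: 23; those not divisible by 10: 23 − 2 = 21; dropped labels = 2 × 21 = 42.
Actual frame index = 41965 − 42 = 41923.

41923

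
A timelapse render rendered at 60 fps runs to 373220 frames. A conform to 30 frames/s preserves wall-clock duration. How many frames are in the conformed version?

186610 frames

Target frames = source frames × (target rate / source rate) = 373220 × (30)/(60) = 373220 × 1/2 = 186610.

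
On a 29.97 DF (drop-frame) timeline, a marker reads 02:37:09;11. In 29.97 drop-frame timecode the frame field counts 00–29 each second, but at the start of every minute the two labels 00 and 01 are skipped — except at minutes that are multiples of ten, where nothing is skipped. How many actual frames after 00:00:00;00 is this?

282597

As if non-drop at 30 labels/s: (2 × 3600 + 37 × 60 + 9) × 30 + 11 = 282881.
Minute boundaries passed: 157; those not divisible by 10: 157 − 15 = 142; dropped labels = 2 × 142 = 284.
Actual frame index = 282881 − 284 = 282597.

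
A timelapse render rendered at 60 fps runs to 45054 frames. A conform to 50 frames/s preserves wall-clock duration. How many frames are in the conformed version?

Target frames = source frames × (target rate / source rate) = 45054 × (50)/(60) = 45054 × 5/6 = 37545.

37545 frames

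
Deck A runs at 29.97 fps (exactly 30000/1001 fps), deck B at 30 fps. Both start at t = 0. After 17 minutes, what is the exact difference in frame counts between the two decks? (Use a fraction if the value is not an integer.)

30600/1001 frames

17 min = 1020 s.
A emits 30000/1001 × 1020 = 30600000/1001 frames; B emits 30 × 1020 = 30600.
Difference = 30600/1001 frames (≈ 30.5694); B is ahead of A.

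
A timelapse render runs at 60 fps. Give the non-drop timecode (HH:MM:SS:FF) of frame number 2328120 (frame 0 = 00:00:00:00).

10:46:42:00

2328120 ÷ 60 = 38802 full seconds, remainder 0 frames.
38802 s = 10 h 46 min 42 s.
Timecode: 10:46:42:00.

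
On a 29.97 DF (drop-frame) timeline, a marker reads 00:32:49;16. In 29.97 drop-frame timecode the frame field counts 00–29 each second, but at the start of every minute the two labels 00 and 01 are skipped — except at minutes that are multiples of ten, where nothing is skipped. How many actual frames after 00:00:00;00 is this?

As if non-drop at 30 labels/s: (0 × 3600 + 32 × 60 + 49) × 30 + 16 = 59086.
Minute boundaries passed: 32; those not divisible by 10: 32 − 3 = 29; dropped labels = 2 × 29 = 58.
Actual frame index = 59086 − 58 = 59028.

59028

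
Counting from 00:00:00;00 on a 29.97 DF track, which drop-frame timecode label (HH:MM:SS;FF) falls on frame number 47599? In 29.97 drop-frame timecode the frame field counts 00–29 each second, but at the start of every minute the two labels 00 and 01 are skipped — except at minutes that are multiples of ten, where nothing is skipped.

Each 10-minute DF block holds 10 × 60 × 30 − 9 × 2 = 17982 frames. 47599 ÷ 17982 → 2 full blocks, remainder 11635.
Within the partial block the first minute is 1800 frames and each further minute 1798, so 6 further minute boundaries passed. Total skipped labels = 18 × 2 + 2 × 6 = 48.
Non-drop label index = 47599 + 48 = 47647; at 30 labels/s that is 00:26:28:07, i.e. DF 00:26:28;07.

00:26:28;07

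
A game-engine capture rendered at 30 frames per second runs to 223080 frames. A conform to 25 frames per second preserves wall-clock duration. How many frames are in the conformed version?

185900 frames

Target frames = source frames × (target rate / source rate) = 223080 × (25)/(30) = 223080 × 5/6 = 185900.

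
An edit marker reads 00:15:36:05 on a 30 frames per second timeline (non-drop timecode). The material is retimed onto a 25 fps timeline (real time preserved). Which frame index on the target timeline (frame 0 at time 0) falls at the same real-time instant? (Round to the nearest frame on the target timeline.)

Source frame index: (0×3600 + 15×60 + 36) × 30 + 5 = 28085.
Real time: 28085 / (30) = 5617/6 s.
Target frame: (5617/6) × (25) = 140425/6 ≈ 23404.167 → 23404.

frame 23404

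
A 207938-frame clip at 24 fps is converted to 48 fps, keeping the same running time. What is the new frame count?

Target frames = source frames × (target rate / source rate) = 207938 × (48)/(24) = 207938 × 2 = 415876.

415876 frames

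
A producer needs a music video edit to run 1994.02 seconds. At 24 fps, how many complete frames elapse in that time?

47856 frames

Frames = 1994.02 × 24 = 1196412/25 ≈ 47856.4800.
Complete frames: 47856.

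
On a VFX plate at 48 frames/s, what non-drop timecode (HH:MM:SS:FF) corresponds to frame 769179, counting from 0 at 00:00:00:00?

04:27:04:27

769179 ÷ 48 = 16024 full seconds, remainder 27 frames.
16024 s = 4 h 27 min 4 s.
Timecode: 04:27:04:27.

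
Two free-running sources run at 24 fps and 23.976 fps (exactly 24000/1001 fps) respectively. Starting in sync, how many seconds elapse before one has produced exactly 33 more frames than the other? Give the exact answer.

1376.375 seconds

The gap grows by |24000/1001 − 24| = 24/1001 frames per second.
Time for a 33-frame gap: 33 ÷ (24/1001) = 1376.375 s.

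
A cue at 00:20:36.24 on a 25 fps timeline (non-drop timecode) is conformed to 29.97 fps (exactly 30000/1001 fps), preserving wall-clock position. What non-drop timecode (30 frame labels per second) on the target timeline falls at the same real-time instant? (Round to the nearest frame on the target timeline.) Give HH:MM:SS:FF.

00:20:35:22

Source frame index: (0×3600 + 20×60 + 36) × 25 + 24 = 30924.
Real time: 30924 / (25) = 30924/25 s.
Target frame: (30924/25) × (30000/1001) = 37108800/1001 ≈ 37071.728 → 37072.
At 30 labels/s: frame 37072 → 00:20:35:22.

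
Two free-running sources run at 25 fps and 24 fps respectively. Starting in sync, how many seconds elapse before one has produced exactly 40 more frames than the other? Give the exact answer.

The gap grows by |24 − 25| = 1 frame per second.
Time for a 40-frame gap: 40 ÷ (1) = 40 s.

40 seconds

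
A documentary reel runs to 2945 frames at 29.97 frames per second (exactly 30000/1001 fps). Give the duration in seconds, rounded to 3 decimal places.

Running time = 2945 × 1001/30000 = 589589/6000 s ≈ 98.265 s.

98.265 seconds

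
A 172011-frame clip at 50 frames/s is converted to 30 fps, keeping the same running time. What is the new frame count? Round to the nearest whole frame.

Frames at target rate = 172011 × (30) / (50) = 516033/5 ≈ 103206.600.
Nearest whole frame: 103207.

103207 frames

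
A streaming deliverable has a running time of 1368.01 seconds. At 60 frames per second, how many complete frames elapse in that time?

82080 frames

Frames = 1368.01 × 60 = 410403/5 ≈ 82080.6000.
Complete frames: 82080.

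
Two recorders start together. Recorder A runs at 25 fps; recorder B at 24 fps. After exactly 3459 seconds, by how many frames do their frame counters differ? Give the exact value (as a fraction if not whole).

A emits 25 × 3459 = 86475 frames; B emits 24 × 3459 = 83016.
Difference = 3459 frames; B is behind A.

3459 frames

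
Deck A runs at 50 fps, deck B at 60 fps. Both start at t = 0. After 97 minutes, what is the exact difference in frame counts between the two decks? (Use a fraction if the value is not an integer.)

97 min = 5820 s.
A emits 50 × 5820 = 291000 frames; B emits 60 × 5820 = 349200.
Difference = 58200 frames; B is ahead of A.

58200 frames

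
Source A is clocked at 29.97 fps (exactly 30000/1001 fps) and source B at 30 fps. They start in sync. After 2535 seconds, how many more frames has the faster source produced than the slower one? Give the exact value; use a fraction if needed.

A emits 30000/1001 × 2535 = 5850000/77 frames; B emits 30 × 2535 = 76050.
Difference = 5850/77 frames (≈ 75.9740); B is ahead of A.

5850/77 frames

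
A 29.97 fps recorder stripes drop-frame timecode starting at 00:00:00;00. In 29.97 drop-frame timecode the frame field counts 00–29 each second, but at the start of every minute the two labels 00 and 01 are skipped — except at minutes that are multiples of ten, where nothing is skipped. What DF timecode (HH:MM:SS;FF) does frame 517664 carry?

Ten DF minutes hold 17982 frames, so frame 517664 lies in block 28 (frames 503496–521477) with 14168 frames into that block.
The block's first minute is 1800 frames and the rest 1798 each; 14168 frames reaches minute 7, so 28 × 18 + 7 × 2 = 518 labels have been skipped so far.
Adding those back, label number 517664 + 518 = 518182 at 30 labels/s is 17272 s + 22 f = 4 h 47 min 52 s frame 22, i.e. 04:47:52;22.

04:47:52;22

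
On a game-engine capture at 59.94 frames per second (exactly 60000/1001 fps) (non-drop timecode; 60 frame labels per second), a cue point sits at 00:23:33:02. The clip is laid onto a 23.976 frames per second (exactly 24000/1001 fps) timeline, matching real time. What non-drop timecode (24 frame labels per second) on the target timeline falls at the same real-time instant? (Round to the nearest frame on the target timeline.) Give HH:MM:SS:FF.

00:23:33:01

Source frame index: (0×3600 + 23×60 + 33) × 60 + 2 = 84782.
Real time: 84782 / (60000/1001) = 42433391/30000 s.
Target frame: (42433391/30000) × (24000/1001) = 169564/5 ≈ 33912.800 → 33913.
At 24 labels/s: frame 33913 → 00:23:33:01.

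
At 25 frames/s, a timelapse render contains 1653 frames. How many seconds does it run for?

Running time = 1653 / (25) = 66.12 s.

66.12 seconds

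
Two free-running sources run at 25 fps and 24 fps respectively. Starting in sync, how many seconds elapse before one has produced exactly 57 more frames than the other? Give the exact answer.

57 seconds

The gap grows by |24 − 25| = 1 frame per second.
Time for a 57-frame gap: 57 ÷ (1) = 57 s.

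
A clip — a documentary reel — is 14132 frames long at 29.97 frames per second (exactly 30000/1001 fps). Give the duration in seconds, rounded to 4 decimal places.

Running time = 14132 × 1001/30000 = 3536533/7500 s ≈ 471.5377 s.

471.5377 seconds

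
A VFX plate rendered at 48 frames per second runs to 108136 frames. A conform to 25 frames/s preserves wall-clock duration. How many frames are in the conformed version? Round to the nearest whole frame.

Frames at target rate = 108136 × (25) / (48) = 337925/6 ≈ 56320.833.
Nearest whole frame: 56321.

56321 frames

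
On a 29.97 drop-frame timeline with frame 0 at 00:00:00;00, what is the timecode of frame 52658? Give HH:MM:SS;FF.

Each 10-minute DF block holds 10 × 60 × 30 − 9 × 2 = 17982 frames. 52658 ÷ 17982 → 2 full blocks, remainder 16694.
Within the partial block the first minute is 1800 frames and each further minute 1798, so 9 further minute boundaries passed. Total skipped labels = 18 × 2 + 2 × 9 = 54.
Non-drop label index = 52658 + 54 = 52712; at 30 labels/s that is 00:29:17:02, i.e. DF 00:29:17;02.

00:29:17;02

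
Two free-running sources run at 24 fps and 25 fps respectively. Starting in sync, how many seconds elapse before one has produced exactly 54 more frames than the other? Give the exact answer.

The gap grows by |25 − 24| = 1 frame per second.
Time for a 54-frame gap: 54 ÷ (1) = 54 s.

54 seconds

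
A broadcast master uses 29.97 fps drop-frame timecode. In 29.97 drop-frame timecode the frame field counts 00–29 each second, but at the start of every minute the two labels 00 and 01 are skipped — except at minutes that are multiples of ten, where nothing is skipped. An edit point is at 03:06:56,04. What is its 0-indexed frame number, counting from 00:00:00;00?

Complete 10-minute blocks: 18, each 17982 frames → 323676.
Remaining 6 whole minutes in the current block: 1800 + 5 × 1798 = 10790 frames.
Within the current minute: 56 × 30 + 4 − 2 = 1682 (labels ;00/;01 skipped at this minute). Total = 323676 + 10790 + 1682 = 336148.

336148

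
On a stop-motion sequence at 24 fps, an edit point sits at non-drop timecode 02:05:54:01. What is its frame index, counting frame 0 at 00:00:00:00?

frame 181297

Total seconds to the label: (2 × 3600 + 5 × 60 + 54) = 7554.
Frame index = 7554 × 24 + 1 = 181297.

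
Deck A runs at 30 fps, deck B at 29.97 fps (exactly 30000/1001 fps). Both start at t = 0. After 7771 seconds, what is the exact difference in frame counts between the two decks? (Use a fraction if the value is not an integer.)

A emits 30 × 7771 = 233130 frames; B emits 30000/1001 × 7771 = 233130000/1001.
Difference = 233130/1001 frames (≈ 232.8971); B is behind A.

233130/1001 frames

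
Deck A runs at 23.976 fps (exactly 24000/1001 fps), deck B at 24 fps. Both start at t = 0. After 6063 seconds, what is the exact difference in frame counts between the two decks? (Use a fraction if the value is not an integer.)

145512/1001 frames

A emits 24000/1001 × 6063 = 145512000/1001 frames; B emits 24 × 6063 = 145512.
Difference = 145512/1001 frames (≈ 145.3666); B is ahead of A.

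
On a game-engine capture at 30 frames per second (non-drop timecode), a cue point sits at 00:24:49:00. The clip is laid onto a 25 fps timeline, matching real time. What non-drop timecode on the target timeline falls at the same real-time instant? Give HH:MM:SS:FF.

00:24:49:00

Source frame index: (0×3600 + 24×60 + 49) × 30 + 0 = 44670.
Real time: 44670 / (30) = 1489 s.
Target frame: (1489) × (25) = 37225.
At 25 labels/s: frame 37225 → 00:24:49:00.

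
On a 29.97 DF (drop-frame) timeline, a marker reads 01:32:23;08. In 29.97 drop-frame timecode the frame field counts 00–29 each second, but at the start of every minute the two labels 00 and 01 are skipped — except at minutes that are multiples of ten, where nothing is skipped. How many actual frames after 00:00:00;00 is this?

As if non-drop at 30 labels/s: (1 × 3600 + 32 × 60 + 23) × 30 + 8 = 166298.
Minute boundaries passed: 92; those not divisible by 10: 92 − 9 = 83; dropped labels = 2 × 83 = 166.
Actual frame index = 166298 − 166 = 166132.

166132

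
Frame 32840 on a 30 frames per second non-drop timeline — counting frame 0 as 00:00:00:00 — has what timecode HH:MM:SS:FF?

32840 ÷ 30 = 1094 full seconds, remainder 20 frames.
1094 s = 0 h 18 min 14 s.
Timecode: 00:18:14:20.

00:18:14:20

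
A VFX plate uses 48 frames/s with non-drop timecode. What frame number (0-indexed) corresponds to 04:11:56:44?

frame 725612

Total seconds to the label: (4 × 3600 + 11 × 60 + 56) = 15116.
Frame index = 15116 × 48 + 44 = 725612.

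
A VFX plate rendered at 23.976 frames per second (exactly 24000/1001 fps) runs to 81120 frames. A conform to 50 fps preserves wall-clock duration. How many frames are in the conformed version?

Target frames = source frames × (target rate / source rate) = 81120 × (50)/(24000/1001) = 81120 × 1001/480 = 169169.

169169 frames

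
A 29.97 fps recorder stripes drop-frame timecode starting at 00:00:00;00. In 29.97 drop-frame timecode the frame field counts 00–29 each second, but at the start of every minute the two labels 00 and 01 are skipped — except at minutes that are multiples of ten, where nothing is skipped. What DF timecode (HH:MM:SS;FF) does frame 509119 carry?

04:43:07;19

Ten DF minutes hold 17982 frames, so frame 509119 lies in block 28 (frames 503496–521477) with 5623 frames into that block.
The block's first minute is 1800 frames and the rest 1798 each; 5623 frames reaches minute 3, so 28 × 18 + 3 × 2 = 510 labels have been skipped so far.
Adding those back, label number 509119 + 510 = 509629 at 30 labels/s is 16987 s + 19 f = 4 h 43 min 7 s frame 19, i.e. 04:43:07;19.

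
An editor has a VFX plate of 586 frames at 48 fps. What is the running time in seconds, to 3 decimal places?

12.208 seconds

Running time = 586 × 1/48 = 293/24 s ≈ 12.208 s.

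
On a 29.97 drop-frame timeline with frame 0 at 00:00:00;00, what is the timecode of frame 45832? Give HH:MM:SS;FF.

00:25:29;08

Ten DF minutes hold 17982 frames, so frame 45832 lies in block 2 (frames 35964–53945) with 9868 frames into that block.
The block's first minute is 1800 frames and the rest 1798 each; 9868 frames reaches minute 5, so 2 × 18 + 5 × 2 = 46 labels have been skipped so far.
Adding those back, label number 45832 + 46 = 45878 at 30 labels/s is 1529 s + 8 f = 0 h 25 min 29 s frame 8, i.e. 00:25:29;08.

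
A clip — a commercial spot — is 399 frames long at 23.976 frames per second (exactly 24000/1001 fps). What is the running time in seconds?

16.641625 seconds

Running time = 399 / (24000/1001) = 16.641625 s.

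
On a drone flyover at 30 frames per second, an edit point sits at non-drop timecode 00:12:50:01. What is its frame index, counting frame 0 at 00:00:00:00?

Total seconds to the label: (0 × 3600 + 12 × 60 + 50) = 770.
Frame index = 770 × 30 + 1 = 23101.

frame 23101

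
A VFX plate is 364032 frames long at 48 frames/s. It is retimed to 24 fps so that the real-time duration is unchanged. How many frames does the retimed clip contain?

Target frames = source frames × (target rate / source rate) = 364032 × (24)/(48) = 364032 × 1/2 = 182016.

182016 frames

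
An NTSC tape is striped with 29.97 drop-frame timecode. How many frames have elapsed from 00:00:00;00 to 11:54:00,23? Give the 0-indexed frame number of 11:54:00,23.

Complete 10-minute blocks: 71, each 17982 frames → 1276722.
Remaining 4 whole minutes in the current block: 1800 + 3 × 1798 = 7194 frames.
Within the current minute: 0 × 30 + 23 − 2 = 21 (labels ;00/;01 skipped at this minute). Total = 1276722 + 7194 + 21 = 1283937.

1283937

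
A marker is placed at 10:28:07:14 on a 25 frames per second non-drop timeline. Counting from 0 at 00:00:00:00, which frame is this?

Total seconds to the label: (10 × 3600 + 28 × 60 + 7) = 37687.
Frame index = 37687 × 25 + 14 = 942189.

frame 942189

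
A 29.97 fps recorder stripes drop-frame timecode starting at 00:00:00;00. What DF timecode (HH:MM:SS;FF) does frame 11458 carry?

00:06:22;10

Each 10-minute DF block holds 10 × 60 × 30 − 9 × 2 = 17982 frames. 11458 ÷ 17982 → 0 full blocks, remainder 11458.
Within the partial block the first minute is 1800 frames and each further minute 1798, so 6 further minute boundaries passed. Total skipped labels = 18 × 0 + 2 × 6 = 12.
Non-drop label index = 11458 + 12 = 11470; at 30 labels/s that is 00:06:22:10, i.e. DF 00:06:22;10.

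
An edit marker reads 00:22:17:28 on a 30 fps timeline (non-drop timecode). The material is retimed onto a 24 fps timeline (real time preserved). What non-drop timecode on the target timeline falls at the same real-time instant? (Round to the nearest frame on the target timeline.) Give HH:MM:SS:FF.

00:22:17:22

Source frame index: (0×3600 + 22×60 + 17) × 30 + 28 = 40138.
Real time: 40138 / (30) = 20069/15 s.
Target frame: (20069/15) × (24) = 160552/5 ≈ 32110.400 → 32110.
At 24 labels/s: frame 32110 → 00:22:17:22.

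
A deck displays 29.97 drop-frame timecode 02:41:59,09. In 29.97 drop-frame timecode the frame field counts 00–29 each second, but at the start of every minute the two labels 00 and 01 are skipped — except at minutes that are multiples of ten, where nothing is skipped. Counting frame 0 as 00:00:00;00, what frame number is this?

As if non-drop at 30 labels/s: (2 × 3600 + 41 × 60 + 59) × 30 + 9 = 291579.
Minute boundaries passed: 161; those not divisible by 10: 161 − 16 = 145; dropped labels = 2 × 145 = 290.
Actual frame index = 291579 − 290 = 291289.

291289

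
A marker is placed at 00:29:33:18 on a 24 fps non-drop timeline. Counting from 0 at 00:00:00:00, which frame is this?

Total seconds to the label: (0 × 3600 + 29 × 60 + 33) = 1773.
Frame index = 1773 × 24 + 18 = 42570.

frame 42570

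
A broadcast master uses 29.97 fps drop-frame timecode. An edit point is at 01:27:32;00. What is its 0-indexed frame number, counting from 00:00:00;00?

157402

Complete 10-minute blocks: 8, each 17982 frames → 143856.
Remaining 7 whole minutes in the current block: 1800 + 6 × 1798 = 12588 frames.
Within the current minute: 32 × 30 + 0 − 2 = 958 (labels ;00/;01 skipped at this minute). Total = 143856 + 12588 + 958 = 157402.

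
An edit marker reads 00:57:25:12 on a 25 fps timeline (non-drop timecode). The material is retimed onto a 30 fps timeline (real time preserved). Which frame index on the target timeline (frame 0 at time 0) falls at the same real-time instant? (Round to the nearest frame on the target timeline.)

frame 103364

Source frame index: (0×3600 + 57×60 + 25) × 25 + 12 = 86137.
Real time: 86137 / (25) = 86137/25 s.
Target frame: (86137/25) × (30) = 516822/5 ≈ 103364.400 → 103364.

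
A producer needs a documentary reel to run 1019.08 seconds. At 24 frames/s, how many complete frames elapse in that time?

24457 frames

Frames = 1019.08 × 24 = 611448/25 ≈ 24457.9200.
Complete frames: 24457.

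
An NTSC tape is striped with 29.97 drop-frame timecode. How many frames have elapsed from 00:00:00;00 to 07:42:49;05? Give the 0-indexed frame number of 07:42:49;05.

832243

As if non-drop at 30 labels/s: (7 × 3600 + 42 × 60 + 49) × 30 + 5 = 833075.
Minute boundaries passed: 462; those not divisible by 10: 462 − 46 = 416; dropped labels = 2 × 416 = 832.
Actual frame index = 833075 − 832 = 832243.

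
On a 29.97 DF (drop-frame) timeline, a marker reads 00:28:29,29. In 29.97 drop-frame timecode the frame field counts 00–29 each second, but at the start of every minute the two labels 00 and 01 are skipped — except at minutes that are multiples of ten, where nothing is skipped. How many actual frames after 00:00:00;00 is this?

Complete 10-minute blocks: 2, each 17982 frames → 35964.
Remaining 8 whole minutes in the current block: 1800 + 7 × 1798 = 14386 frames.
Within the current minute: 29 × 30 + 29 − 2 = 897 (labels ;00/;01 skipped at this minute). Total = 35964 + 14386 + 897 = 51247.

51247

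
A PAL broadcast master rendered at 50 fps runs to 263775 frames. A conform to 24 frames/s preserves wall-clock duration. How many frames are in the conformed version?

126612 frames

Target frames = source frames × (target rate / source rate) = 263775 × (24)/(50) = 263775 × 12/25 = 126612.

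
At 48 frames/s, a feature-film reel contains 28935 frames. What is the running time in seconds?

602.8125 seconds

Running time = 28935 / (48) = 602.8125 s.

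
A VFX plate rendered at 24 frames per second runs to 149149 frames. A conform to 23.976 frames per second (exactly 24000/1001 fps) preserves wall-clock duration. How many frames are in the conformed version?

Target frames = source frames × (target rate / source rate) = 149149 × (24000/1001)/(24) = 149149 × 1000/1001 = 149000.

149000 frames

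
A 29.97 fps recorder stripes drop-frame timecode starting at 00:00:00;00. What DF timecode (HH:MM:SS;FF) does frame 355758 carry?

03:17:50;14

Ten DF minutes hold 17982 frames, so frame 355758 lies in block 19 (frames 341658–359639) with 14100 frames into that block.
The block's first minute is 1800 frames and the rest 1798 each; 14100 frames reaches minute 7, so 19 × 18 + 7 × 2 = 356 labels have been skipped so far.
Adding those back, label number 355758 + 356 = 356114 at 30 labels/s is 11870 s + 14 f = 3 h 17 min 50 s frame 14, i.e. 03:17:50;14.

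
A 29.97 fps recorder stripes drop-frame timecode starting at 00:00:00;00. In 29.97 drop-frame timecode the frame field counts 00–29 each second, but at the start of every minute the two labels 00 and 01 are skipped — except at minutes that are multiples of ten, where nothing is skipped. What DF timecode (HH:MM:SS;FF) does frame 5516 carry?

Ten DF minutes hold 17982 frames, so frame 5516 lies in block 0 (frames 0–17981) with 5516 frames into that block.
The block's first minute is 1800 frames and the rest 1798 each; 5516 frames reaches minute 3, so 0 × 18 + 3 × 2 = 6 labels have been skipped so far.
Adding those back, label number 5516 + 6 = 5522 at 30 labels/s is 184 s + 2 f = 0 h 3 min 4 s frame 2, i.e. 00:03:04;02.

00:03:04;02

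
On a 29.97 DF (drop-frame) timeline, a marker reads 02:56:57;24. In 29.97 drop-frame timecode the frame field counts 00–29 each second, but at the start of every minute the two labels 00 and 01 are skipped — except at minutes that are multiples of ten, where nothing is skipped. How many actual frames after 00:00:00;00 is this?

Complete 10-minute blocks: 17, each 17982 frames → 305694.
Remaining 6 whole minutes in the current block: 1800 + 5 × 1798 = 10790 frames.
Within the current minute: 57 × 30 + 24 − 2 = 1732 (labels ;00/;01 skipped at this minute). Total = 305694 + 10790 + 1732 = 318216.

318216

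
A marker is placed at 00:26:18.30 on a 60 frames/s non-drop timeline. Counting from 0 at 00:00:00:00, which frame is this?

Total seconds to the label: (0 × 3600 + 26 × 60 + 18) = 1578.
Frame index = 1578 × 60 + 30 = 94710.

frame 94710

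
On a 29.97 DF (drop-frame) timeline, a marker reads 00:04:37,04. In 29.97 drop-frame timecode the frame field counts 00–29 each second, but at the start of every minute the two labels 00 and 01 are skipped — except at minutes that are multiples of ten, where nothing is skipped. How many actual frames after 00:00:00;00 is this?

Complete 10-minute blocks: 0, each 17982 frames → 0.
Remaining 4 whole minutes in the current block: 1800 + 3 × 1798 = 7194 frames.
Within the current minute: 37 × 30 + 4 − 2 = 1112 (labels ;00/;01 skipped at this minute). Total = 0 + 7194 + 1112 = 8306.

8306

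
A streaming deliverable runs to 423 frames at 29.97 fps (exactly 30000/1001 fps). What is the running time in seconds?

Running time = 423 / (30000/1001) = 14.1141 s.

14.1141 seconds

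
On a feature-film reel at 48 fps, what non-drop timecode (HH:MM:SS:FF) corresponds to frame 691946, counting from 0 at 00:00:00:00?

04:00:15:26

691946 ÷ 48 = 14415 full seconds, remainder 26 frames.
14415 s = 4 h 0 min 15 s.
Timecode: 04:00:15:26.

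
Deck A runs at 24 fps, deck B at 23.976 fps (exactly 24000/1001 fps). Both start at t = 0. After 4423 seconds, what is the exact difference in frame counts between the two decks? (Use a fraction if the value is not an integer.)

A emits 24 × 4423 = 106152 frames; B emits 24000/1001 × 4423 = 106152000/1001.
Difference = 106152/1001 frames (≈ 106.0460); B is behind A.

106152/1001 frames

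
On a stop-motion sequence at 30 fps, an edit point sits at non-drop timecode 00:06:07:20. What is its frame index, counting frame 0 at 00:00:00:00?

11030

Total seconds to the label: (0 × 3600 + 6 × 60 + 7) = 367.
Frame index = 367 × 30 + 20 = 11030.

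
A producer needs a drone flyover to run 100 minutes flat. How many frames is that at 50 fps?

300000 frames

100 min = 6000 s.
Frames = 6000 × 50 = 300000.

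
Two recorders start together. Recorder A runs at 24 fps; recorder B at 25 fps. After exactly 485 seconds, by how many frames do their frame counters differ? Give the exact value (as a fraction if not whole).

A emits 24 × 485 = 11640 frames; B emits 25 × 485 = 12125.
Difference = 485 frames; B is ahead of A.

485 frames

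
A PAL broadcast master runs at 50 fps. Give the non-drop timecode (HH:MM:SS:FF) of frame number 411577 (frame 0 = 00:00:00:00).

411577 ÷ 50 = 8231 full seconds, remainder 27 frames.
8231 s = 2 h 17 min 11 s.
Timecode: 02:17:11:27.

02:17:11:27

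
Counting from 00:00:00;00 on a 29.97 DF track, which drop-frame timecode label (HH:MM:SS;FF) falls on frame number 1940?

00:01:04;22

Each 10-minute DF block holds 10 × 60 × 30 − 9 × 2 = 17982 frames. 1940 ÷ 17982 → 0 full blocks, remainder 1940.
Within the partial block the first minute is 1800 frames and each further minute 1798, so 1 further minute boundary passed. Total skipped labels = 18 × 0 + 2 × 1 = 2.
Non-drop label index = 1940 + 2 = 1942; at 30 labels/s that is 00:01:04:22, i.e. DF 00:01:04;22.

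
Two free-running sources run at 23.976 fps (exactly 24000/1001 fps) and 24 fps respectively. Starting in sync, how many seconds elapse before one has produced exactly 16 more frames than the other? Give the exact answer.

2002/3 seconds

The gap grows by |24 − 24000/1001| = 24/1001 frames per second.
Time for a 16-frame gap: 16 ÷ (24/1001) = 2002/3 s.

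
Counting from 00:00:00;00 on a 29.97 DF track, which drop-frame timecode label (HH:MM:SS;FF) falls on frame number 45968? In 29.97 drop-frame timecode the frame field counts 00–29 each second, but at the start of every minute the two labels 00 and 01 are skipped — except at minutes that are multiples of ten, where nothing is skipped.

Ten DF minutes hold 17982 frames, so frame 45968 lies in block 2 (frames 35964–53945) with 10004 frames into that block.
The block's first minute is 1800 frames and the rest 1798 each; 10004 frames reaches minute 5, so 2 × 18 + 5 × 2 = 46 labels have been skipped so far.
Adding those back, label number 45968 + 46 = 46014 at 30 labels/s is 1533 s + 24 f = 0 h 25 min 33 s frame 24, i.e. 00:25:33;24.

00:25:33;24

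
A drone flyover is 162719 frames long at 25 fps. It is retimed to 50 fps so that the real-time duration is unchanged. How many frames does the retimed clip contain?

Frames at target rate = 162719 × (50) / (25) = 325438.

325438 frames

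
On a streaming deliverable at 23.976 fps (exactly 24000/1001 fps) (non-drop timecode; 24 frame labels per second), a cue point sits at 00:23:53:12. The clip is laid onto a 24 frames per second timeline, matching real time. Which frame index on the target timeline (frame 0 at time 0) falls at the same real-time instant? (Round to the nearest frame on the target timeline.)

frame 34438

Source frame index: (0×3600 + 23×60 + 53) × 24 + 12 = 34404.
Real time: 34404 / (24000/1001) = 2869867/2000 s.
Target frame: (2869867/2000) × (24) = 8609601/250 ≈ 34438.404 → 34438.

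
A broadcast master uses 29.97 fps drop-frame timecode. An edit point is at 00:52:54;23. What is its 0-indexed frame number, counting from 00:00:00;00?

Complete 10-minute blocks: 5, each 17982 frames → 89910.
Remaining 2 whole minutes in the current block: 1800 + 1 × 1798 = 3598 frames.
Within the current minute: 54 × 30 + 23 − 2 = 1641 (labels ;00/;01 skipped at this minute). Total = 89910 + 3598 + 1641 = 95149.

95149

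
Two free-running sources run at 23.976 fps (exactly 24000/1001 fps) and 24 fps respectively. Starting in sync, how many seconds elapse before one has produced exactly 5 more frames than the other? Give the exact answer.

5005/24 seconds

The gap grows by |24 − 24000/1001| = 24/1001 frames per second.
Time for a 5-frame gap: 5 ÷ (24/1001) = 5005/24 s.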